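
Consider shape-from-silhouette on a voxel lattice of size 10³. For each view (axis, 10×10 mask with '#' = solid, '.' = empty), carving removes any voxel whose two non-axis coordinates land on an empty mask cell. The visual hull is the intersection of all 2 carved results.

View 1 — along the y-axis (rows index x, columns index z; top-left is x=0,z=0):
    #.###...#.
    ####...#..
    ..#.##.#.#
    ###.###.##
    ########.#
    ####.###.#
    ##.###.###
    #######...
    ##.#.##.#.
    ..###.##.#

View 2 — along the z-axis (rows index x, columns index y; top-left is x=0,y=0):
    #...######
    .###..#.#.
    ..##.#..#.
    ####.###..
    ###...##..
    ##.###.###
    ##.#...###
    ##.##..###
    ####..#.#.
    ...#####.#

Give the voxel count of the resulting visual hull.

full grid |V| = 1000
carve view 1 (along y, XZ-mask fill 67/100): 670 voxels remain
carve view 2 (along z, XY-mask fill 61/100): 414 voxels remain

remaining voxels: 414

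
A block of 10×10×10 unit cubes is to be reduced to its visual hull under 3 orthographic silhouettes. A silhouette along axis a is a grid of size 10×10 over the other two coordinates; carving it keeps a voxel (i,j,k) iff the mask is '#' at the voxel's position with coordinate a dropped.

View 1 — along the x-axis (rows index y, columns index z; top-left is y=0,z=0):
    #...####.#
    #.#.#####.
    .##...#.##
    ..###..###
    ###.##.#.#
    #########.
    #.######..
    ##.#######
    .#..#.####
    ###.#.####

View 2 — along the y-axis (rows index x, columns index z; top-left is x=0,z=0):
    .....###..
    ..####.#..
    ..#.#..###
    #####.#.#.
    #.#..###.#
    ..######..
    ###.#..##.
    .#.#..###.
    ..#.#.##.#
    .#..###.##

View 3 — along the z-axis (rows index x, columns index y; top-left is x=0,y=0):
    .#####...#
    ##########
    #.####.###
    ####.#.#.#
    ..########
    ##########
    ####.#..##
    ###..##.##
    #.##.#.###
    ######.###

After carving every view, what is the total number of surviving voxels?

314 voxels

start: 10×10×10 = 1000 voxels
[1] x-view keeps 70 columns → grid now 700
[2] y-view keeps 54 columns → grid now 394
[3] z-view keeps 79 columns → grid now 314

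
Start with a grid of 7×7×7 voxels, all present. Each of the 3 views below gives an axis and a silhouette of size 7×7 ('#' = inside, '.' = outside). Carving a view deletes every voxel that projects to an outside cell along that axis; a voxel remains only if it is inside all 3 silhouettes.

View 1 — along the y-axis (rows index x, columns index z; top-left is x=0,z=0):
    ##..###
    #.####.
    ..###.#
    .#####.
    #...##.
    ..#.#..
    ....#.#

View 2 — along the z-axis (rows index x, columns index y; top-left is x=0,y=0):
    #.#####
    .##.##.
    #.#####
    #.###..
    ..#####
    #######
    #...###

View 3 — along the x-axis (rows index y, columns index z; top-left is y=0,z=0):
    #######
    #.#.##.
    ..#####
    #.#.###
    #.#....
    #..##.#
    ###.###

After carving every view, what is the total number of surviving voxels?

initial block: 7^3 = 343
[1] y-view keeps 26 columns → grid now 182
[2] z-view keeps 36 columns → grid now 131
[3] x-view keeps 33 columns → grid now 94

|visual hull| = 94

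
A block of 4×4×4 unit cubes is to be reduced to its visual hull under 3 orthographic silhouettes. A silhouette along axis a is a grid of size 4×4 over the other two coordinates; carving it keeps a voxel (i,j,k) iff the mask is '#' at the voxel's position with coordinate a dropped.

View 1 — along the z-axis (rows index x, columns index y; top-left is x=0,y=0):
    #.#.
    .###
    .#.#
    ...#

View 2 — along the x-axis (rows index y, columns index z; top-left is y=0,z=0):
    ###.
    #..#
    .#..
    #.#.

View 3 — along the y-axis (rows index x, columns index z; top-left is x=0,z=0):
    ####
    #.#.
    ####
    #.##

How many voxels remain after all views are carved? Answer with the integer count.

before carving: 64 voxels (4×4×4)
  1. axis=2 (XY plane), |mask|=8  ⇒  voxels=32
  2. axis=0 (YZ plane), |mask|=8  ⇒  voxels=15
  3. axis=1 (XZ plane), |mask|=13  ⇒  voxels=13

voxel count = 13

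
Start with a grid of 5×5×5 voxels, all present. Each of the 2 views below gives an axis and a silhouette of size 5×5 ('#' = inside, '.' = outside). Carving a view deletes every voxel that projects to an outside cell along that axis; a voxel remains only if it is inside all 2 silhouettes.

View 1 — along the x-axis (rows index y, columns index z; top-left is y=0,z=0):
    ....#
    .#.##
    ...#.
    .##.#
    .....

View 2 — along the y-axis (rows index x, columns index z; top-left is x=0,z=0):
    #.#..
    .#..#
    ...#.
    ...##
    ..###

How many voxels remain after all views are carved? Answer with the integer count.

19 voxels

full grid |V| = 125
[1] x-view keeps 8 columns → grid now 40
[2] y-view keeps 10 columns → grid now 19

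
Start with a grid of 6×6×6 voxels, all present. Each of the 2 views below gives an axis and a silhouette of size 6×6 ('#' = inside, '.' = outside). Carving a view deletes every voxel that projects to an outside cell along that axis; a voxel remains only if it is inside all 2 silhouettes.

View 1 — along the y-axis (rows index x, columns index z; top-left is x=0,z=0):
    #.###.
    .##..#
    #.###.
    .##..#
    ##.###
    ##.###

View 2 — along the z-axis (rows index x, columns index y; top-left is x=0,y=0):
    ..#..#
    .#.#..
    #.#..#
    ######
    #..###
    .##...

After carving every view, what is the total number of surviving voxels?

before carving: 216 voxels (6×6×6)
  1. axis=1 (XZ plane), |mask|=24  ⇒  voxels=144
  2. axis=2 (XY plane), |mask|=19  ⇒  voxels=74

remaining voxels: 74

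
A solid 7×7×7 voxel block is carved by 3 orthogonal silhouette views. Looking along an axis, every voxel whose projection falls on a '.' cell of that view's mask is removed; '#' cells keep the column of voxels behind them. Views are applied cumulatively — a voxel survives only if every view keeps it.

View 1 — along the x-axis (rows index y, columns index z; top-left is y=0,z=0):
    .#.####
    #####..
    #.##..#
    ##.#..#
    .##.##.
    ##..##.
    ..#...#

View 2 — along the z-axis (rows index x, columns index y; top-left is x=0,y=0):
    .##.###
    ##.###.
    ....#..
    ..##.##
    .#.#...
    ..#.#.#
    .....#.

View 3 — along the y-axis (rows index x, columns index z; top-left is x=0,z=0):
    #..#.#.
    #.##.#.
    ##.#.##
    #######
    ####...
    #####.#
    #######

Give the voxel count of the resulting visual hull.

full grid |V| = 343
V1 x: intersect with YZ mask (28 set) -- 196 left
V2 z: intersect with XY mask (21 set) -- 82 left
V3 y: intersect with XZ mask (36 set) -- 54 left

|visual hull| = 54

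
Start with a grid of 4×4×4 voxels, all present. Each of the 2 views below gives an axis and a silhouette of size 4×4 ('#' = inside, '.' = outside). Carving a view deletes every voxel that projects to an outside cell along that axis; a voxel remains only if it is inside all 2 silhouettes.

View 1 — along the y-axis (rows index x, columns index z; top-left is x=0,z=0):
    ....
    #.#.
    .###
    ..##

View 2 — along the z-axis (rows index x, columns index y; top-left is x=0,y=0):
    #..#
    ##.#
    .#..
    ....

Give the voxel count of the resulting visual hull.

start: 4×4×4 = 64 voxels
carve view 1 (along y, XZ-mask fill 7/16): 28 voxels remain
carve view 2 (along z, XY-mask fill 6/16): 9 voxels remain

voxel count = 9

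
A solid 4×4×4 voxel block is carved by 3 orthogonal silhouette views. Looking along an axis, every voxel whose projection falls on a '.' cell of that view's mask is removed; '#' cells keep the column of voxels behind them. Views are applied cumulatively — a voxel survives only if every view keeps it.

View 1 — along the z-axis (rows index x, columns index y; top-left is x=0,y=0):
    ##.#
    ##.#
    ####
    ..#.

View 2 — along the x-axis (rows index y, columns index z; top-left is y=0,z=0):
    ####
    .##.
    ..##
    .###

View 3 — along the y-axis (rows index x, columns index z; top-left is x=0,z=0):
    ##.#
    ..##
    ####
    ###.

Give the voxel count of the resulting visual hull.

before carving: 64 voxels (4×4×4)
  1. axis=2 (XY plane), |mask|=11  ⇒  voxels=44
  2. axis=0 (YZ plane), |mask|=11  ⇒  voxels=31
  3. axis=1 (XZ plane), |mask|=12  ⇒  voxels=23

|visual hull| = 23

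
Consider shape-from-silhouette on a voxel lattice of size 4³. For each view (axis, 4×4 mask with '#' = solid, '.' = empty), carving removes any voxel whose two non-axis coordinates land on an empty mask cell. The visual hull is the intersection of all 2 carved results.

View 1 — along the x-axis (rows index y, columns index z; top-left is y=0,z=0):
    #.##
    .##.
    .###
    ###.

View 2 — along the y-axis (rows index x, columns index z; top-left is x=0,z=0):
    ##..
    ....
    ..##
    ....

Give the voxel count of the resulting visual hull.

full grid |V| = 64
[1] x-view keeps 11 columns → grid now 44
[2] y-view keeps 4 columns → grid now 11

remaining voxels: 11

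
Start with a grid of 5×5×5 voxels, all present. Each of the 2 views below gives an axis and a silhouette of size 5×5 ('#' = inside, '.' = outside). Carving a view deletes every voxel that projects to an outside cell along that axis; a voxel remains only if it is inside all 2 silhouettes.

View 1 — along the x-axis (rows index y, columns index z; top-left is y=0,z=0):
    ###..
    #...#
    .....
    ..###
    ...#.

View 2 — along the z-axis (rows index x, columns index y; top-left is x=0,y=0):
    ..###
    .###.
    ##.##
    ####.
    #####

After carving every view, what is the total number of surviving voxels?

voxel count = 35

initial block: 5^3 = 125
step 1: project along x, AND mask (9/25) → |grid| = 45
step 2: project along z, AND mask (19/25) → |grid| = 35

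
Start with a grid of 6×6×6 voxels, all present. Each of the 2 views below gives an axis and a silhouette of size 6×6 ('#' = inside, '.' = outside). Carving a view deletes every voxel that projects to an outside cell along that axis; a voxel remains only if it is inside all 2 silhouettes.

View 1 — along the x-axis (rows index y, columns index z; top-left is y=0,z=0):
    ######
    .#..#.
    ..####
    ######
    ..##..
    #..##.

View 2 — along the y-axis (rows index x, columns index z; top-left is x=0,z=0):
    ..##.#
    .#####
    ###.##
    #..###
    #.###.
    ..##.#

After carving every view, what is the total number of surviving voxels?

remaining voxels: 95

initial block: 6^3 = 216
[1] x-view keeps 23 columns → grid now 138
[2] y-view keeps 24 columns → grid now 95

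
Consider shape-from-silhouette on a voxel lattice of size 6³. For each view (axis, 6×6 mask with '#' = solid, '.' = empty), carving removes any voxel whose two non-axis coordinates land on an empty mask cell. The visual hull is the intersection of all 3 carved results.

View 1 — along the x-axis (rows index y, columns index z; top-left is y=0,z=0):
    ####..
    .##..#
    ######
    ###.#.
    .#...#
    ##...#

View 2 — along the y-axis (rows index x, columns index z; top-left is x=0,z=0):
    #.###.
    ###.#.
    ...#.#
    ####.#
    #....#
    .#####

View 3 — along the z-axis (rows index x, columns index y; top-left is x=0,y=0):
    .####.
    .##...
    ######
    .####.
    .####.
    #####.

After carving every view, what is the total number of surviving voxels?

|visual hull| = 54

before carving: 216 voxels (6×6×6)
step 1: project along x, AND mask (22/36) → |grid| = 132
step 2: project along y, AND mask (22/36) → |grid| = 80
step 3: project along z, AND mask (25/36) → |grid| = 54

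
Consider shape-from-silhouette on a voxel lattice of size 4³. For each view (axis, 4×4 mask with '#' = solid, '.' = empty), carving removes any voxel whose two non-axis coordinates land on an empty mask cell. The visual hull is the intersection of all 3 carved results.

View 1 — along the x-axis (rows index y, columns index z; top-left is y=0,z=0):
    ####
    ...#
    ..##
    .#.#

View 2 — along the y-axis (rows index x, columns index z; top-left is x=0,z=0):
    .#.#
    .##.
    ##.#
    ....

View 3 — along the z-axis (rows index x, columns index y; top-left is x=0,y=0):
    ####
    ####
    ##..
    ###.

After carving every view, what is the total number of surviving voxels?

full grid |V| = 64
  1. axis=0 (YZ plane), |mask|=9  ⇒  voxels=36
  2. axis=1 (XZ plane), |mask|=7  ⇒  voxels=17
  3. axis=2 (XY plane), |mask|=13  ⇒  voxels=14

voxel count = 14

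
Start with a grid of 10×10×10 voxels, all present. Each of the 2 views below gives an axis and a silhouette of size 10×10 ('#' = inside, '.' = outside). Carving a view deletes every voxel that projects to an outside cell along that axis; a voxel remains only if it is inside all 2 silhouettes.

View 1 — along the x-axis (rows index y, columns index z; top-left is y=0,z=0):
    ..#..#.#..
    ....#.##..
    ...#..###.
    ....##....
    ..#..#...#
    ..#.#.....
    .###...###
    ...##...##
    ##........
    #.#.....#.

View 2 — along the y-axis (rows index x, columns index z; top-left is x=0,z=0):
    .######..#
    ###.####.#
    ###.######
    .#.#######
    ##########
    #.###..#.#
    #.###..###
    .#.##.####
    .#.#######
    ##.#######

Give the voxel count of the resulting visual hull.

253 voxels

full grid |V| = 1000
after view 1 [x-axis, 32 of 100 cells solid] → remaining = 320
after view 2 [y-axis, 79 of 100 cells solid] → remaining = 253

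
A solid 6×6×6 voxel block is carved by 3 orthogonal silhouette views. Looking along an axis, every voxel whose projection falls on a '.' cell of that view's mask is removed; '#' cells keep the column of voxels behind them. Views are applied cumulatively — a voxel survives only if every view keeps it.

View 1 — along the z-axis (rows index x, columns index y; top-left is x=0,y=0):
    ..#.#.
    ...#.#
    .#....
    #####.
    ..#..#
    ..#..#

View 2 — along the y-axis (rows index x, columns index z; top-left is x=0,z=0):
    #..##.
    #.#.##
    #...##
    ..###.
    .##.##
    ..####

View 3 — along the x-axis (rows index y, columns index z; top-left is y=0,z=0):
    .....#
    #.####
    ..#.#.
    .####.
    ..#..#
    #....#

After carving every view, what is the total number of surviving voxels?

full grid |V| = 216
  1. axis=2 (XY plane), |mask|=14  ⇒  voxels=84
  2. axis=1 (XZ plane), |mask|=21  ⇒  voxels=48
  3. axis=0 (YZ plane), |mask|=16  ⇒  voxels=23

voxel count = 23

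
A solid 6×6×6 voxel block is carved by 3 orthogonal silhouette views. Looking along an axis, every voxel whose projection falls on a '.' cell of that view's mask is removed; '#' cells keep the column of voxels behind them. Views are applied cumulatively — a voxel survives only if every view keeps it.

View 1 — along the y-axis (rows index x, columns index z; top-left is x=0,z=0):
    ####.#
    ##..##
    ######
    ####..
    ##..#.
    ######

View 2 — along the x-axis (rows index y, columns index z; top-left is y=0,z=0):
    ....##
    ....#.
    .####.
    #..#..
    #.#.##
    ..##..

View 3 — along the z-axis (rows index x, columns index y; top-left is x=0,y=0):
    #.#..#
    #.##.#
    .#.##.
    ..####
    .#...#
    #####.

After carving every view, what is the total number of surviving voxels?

full grid |V| = 216
  1. axis=1 (XZ plane), |mask|=28  ⇒  voxels=168
  2. axis=0 (YZ plane), |mask|=15  ⇒  voxels=66
  3. axis=2 (XY plane), |mask|=21  ⇒  voxels=41

remaining voxels: 41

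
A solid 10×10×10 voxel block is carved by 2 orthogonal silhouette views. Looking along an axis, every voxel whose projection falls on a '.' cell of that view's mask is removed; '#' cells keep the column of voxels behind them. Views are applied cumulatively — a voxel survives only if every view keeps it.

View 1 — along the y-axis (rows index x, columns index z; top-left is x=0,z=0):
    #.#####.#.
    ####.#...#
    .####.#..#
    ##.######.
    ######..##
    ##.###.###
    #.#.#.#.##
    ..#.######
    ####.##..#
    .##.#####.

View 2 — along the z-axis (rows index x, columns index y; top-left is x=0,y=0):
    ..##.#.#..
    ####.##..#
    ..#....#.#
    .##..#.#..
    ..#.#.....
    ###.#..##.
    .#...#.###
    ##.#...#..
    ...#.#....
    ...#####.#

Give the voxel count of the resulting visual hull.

before carving: 1000 voxels (10×10×10)
step 1: project along y, AND mask (70/100) → |grid| = 700
step 2: project along z, AND mask (43/100) → |grid| = 298

298 voxels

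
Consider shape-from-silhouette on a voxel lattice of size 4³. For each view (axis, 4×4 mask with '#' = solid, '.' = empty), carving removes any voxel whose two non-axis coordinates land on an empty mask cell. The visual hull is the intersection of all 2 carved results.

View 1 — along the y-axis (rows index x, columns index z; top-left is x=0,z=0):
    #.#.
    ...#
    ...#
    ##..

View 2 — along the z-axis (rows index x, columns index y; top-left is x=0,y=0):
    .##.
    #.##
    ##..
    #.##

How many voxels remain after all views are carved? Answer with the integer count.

15 voxels

full grid |V| = 64
after view 1 [y-axis, 6 of 16 cells solid] → remaining = 24
after view 2 [z-axis, 10 of 16 cells solid] → remaining = 15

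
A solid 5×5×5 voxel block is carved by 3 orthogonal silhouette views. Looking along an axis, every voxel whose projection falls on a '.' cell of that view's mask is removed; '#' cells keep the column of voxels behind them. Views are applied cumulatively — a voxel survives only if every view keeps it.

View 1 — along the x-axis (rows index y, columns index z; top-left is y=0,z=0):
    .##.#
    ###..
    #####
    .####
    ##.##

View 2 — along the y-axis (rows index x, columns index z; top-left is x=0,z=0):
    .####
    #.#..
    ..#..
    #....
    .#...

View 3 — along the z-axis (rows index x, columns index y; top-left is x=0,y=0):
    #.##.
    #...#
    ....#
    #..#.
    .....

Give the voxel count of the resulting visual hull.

remaining voxels: 13

initial block: 5^3 = 125
carve view 1 (along x, YZ-mask fill 19/25): 95 voxels remain
carve view 2 (along y, XZ-mask fill 9/25): 35 voxels remain
carve view 3 (along z, XY-mask fill 8/25): 13 voxels remain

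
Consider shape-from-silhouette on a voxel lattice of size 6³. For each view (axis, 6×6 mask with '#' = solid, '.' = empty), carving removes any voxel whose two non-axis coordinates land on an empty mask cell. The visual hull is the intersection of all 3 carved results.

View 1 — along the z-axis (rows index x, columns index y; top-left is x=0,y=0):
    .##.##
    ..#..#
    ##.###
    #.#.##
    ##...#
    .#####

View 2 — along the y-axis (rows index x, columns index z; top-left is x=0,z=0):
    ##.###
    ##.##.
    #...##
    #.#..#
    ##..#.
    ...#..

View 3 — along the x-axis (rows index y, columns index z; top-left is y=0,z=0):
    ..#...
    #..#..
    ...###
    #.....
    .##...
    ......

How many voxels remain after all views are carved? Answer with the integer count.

full grid |V| = 216
  1. axis=2 (XY plane), |mask|=23  ⇒  voxels=138
  2. axis=1 (XZ plane), |mask|=19  ⇒  voxels=69
  3. axis=0 (YZ plane), |mask|=9  ⇒  voxels=16

remaining voxels: 16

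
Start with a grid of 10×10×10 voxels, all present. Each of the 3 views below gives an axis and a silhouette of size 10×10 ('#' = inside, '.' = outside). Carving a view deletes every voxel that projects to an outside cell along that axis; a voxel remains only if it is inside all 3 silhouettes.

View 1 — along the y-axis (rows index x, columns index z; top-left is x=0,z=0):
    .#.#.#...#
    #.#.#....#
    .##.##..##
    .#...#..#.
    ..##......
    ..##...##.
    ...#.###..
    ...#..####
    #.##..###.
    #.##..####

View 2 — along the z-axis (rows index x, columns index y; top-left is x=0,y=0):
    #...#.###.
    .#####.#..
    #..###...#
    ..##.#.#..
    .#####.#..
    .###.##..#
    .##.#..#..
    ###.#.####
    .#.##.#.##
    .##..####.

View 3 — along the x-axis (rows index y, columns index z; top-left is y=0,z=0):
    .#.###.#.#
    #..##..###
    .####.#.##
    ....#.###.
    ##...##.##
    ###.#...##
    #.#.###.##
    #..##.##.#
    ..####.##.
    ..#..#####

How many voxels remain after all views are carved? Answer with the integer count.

|visual hull| = 160

initial block: 10^3 = 1000
after view 1 [y-axis, 45 of 100 cells solid] → remaining = 450
after view 2 [z-axis, 56 of 100 cells solid] → remaining = 256
after view 3 [x-axis, 60 of 100 cells solid] → remaining = 160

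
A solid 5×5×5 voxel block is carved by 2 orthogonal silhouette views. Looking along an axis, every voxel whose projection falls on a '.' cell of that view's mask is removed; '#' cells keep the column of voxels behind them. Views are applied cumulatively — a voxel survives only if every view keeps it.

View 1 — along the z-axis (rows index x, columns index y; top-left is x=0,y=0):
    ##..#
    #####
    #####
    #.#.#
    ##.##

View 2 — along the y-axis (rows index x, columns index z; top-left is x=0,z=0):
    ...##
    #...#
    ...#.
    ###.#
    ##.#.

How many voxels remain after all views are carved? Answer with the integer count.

initial block: 5^3 = 125
step 1: project along z, AND mask (20/25) → |grid| = 100
step 2: project along y, AND mask (12/25) → |grid| = 45

|visual hull| = 45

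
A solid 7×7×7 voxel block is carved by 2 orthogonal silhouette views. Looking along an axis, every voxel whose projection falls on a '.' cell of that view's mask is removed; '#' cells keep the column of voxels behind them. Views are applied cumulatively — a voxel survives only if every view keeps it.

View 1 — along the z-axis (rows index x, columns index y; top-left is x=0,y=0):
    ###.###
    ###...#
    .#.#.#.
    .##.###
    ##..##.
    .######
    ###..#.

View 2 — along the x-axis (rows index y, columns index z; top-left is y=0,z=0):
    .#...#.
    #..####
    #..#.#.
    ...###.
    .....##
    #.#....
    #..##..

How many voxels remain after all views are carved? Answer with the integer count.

initial block: 7^3 = 343
  1. axis=2 (XY plane), |mask|=32  ⇒  voxels=224
  2. axis=0 (YZ plane), |mask|=20  ⇒  voxels=96

voxel count = 96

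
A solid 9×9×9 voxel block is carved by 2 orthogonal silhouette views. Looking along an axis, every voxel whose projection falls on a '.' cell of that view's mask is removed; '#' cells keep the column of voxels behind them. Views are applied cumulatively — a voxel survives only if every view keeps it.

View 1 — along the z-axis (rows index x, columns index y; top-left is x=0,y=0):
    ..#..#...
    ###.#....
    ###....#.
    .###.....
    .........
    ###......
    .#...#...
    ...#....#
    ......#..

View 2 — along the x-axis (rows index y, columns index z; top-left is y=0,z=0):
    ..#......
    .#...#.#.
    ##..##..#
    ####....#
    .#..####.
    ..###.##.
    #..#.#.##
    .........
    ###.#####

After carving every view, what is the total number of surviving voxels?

start: 9×9×9 = 729 voxels
[1] z-view keeps 21 columns → grid now 189
[2] x-view keeps 37 columns → grid now 81

81 voxels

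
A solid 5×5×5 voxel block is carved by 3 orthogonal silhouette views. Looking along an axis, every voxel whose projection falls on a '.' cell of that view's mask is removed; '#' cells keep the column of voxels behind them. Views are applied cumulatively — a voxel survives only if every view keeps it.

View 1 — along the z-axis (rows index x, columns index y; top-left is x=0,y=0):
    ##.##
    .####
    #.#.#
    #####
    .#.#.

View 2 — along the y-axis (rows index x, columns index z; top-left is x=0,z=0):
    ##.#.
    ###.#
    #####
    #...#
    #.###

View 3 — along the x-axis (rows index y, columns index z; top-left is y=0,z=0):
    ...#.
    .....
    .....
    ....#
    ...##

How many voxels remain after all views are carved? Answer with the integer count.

start: 5×5×5 = 125 voxels
carve view 1 (along z, XY-mask fill 18/25): 90 voxels remain
carve view 2 (along y, XZ-mask fill 18/25): 61 voxels remain
carve view 3 (along x, YZ-mask fill 4/25): 10 voxels remain

voxel count = 10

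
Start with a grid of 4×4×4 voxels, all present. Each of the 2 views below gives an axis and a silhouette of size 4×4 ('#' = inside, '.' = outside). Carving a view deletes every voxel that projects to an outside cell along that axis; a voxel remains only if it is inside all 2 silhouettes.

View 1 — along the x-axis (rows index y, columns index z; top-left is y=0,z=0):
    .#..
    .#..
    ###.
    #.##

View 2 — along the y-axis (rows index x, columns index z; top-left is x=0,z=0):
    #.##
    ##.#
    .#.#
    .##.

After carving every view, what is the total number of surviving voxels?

initial block: 4^3 = 64
  1. axis=0 (YZ plane), |mask|=8  ⇒  voxels=32
  2. axis=1 (XZ plane), |mask|=10  ⇒  voxels=20

voxel count = 20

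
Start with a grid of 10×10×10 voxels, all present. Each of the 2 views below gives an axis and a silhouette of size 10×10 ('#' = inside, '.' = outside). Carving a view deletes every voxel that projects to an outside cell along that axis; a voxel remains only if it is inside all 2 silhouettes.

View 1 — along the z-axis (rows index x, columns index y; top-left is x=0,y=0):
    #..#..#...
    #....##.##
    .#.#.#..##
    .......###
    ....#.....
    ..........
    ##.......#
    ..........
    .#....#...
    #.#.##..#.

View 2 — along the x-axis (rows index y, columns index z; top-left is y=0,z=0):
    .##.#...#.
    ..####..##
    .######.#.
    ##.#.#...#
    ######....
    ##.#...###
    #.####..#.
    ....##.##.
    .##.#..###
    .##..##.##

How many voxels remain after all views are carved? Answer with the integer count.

151 voxels

start: 10×10×10 = 1000 voxels
after view 1 [z-axis, 27 of 100 cells solid] → remaining = 270
after view 2 [x-axis, 56 of 100 cells solid] → remaining = 151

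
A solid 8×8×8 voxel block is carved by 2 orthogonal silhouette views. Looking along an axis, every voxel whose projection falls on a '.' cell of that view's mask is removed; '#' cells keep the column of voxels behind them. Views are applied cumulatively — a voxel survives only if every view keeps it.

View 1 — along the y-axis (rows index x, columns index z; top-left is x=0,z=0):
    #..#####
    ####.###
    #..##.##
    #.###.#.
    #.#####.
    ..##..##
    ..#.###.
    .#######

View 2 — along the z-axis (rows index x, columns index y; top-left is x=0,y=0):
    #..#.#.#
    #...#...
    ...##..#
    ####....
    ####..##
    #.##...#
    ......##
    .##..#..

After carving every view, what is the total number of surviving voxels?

voxel count = 154

initial block: 8^3 = 512
carve view 1 (along y, XZ-mask fill 44/64): 352 voxels remain
carve view 2 (along z, XY-mask fill 28/64): 154 voxels remain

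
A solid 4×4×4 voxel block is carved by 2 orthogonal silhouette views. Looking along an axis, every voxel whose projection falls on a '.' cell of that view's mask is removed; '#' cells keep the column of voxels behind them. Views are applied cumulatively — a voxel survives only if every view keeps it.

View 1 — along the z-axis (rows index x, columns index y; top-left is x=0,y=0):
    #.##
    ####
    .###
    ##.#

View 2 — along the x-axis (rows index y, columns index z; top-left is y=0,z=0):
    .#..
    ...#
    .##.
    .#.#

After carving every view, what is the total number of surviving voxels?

voxel count = 20

start: 4×4×4 = 64 voxels
  1. axis=2 (XY plane), |mask|=13  ⇒  voxels=52
  2. axis=0 (YZ plane), |mask|=6  ⇒  voxels=20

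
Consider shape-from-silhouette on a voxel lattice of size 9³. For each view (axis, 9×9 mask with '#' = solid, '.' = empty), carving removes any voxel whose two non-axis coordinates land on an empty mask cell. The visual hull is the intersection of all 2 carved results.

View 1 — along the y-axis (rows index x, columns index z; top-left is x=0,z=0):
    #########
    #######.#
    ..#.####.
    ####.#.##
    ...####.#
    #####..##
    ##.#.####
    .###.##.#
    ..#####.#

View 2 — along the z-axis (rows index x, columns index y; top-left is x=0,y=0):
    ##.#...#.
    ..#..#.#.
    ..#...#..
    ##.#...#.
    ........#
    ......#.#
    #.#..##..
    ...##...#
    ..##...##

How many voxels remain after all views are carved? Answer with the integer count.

full grid |V| = 729
after view 1 [y-axis, 60 of 81 cells solid] → remaining = 540
after view 2 [z-axis, 27 of 81 cells solid] → remaining = 187

remaining voxels: 187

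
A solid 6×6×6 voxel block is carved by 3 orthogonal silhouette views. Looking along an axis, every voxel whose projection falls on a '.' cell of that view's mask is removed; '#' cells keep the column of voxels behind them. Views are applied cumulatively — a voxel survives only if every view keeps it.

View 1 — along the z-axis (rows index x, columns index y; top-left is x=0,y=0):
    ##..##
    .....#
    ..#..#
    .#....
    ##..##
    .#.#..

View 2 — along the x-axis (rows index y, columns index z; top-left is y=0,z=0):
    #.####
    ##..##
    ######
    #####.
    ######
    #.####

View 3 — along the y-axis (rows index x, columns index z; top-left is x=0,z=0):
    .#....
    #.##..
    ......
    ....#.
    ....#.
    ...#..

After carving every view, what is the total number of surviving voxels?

start: 6×6×6 = 216 voxels
V1 z: intersect with XY mask (14 set) -- 84 left
V2 x: intersect with YZ mask (31 set) -- 69 left
V3 y: intersect with XZ mask (7 set) -- 11 left

|visual hull| = 11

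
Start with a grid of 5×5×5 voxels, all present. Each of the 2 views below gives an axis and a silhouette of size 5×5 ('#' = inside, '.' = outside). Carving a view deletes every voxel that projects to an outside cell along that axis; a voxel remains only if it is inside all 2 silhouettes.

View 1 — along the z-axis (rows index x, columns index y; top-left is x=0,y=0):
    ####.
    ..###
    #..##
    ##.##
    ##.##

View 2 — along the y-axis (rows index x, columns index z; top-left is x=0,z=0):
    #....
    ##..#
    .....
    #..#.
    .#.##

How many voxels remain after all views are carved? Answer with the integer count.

voxel count = 33

full grid |V| = 125
carve view 1 (along z, XY-mask fill 18/25): 90 voxels remain
carve view 2 (along y, XZ-mask fill 9/25): 33 voxels remain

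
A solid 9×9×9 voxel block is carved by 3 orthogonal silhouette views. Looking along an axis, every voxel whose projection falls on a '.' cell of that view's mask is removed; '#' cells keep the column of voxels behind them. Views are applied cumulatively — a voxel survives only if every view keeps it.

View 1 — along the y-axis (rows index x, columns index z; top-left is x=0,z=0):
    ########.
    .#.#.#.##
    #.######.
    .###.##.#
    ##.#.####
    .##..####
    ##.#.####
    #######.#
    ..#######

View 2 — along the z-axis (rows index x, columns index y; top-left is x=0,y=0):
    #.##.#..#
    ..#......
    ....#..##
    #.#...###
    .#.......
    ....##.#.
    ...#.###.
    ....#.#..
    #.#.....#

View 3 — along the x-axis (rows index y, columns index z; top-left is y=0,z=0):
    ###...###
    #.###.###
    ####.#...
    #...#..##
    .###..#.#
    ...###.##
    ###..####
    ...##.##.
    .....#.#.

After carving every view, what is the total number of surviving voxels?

remaining voxels: 97

before carving: 729 voxels (9×9×9)
[1] y-view keeps 61 columns → grid now 549
[2] z-view keeps 27 columns → grid now 186
[3] x-view keeps 45 columns → grid now 97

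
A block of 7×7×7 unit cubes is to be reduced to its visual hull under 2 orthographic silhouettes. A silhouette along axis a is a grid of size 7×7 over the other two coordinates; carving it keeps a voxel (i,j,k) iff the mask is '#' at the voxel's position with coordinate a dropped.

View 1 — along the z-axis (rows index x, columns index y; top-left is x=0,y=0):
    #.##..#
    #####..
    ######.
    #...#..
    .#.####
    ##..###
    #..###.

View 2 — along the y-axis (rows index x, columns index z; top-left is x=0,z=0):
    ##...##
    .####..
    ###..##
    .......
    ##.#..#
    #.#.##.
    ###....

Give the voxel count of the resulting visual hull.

start: 7×7×7 = 343 voxels
  1. axis=2 (XY plane), |mask|=31  ⇒  voxels=217
  2. axis=1 (XZ plane), |mask|=24  ⇒  voxels=118

remaining voxels: 118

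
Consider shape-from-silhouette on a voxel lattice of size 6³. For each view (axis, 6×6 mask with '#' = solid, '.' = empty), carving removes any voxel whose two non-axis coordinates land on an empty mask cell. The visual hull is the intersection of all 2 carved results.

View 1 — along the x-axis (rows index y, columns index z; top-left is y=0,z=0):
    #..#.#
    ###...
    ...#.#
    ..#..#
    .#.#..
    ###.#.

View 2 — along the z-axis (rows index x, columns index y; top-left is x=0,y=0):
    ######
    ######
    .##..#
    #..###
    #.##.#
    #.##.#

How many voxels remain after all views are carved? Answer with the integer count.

remaining voxels: 74

start: 6×6×6 = 216 voxels
carve view 1 (along x, YZ-mask fill 16/36): 96 voxels remain
carve view 2 (along z, XY-mask fill 27/36): 74 voxels remain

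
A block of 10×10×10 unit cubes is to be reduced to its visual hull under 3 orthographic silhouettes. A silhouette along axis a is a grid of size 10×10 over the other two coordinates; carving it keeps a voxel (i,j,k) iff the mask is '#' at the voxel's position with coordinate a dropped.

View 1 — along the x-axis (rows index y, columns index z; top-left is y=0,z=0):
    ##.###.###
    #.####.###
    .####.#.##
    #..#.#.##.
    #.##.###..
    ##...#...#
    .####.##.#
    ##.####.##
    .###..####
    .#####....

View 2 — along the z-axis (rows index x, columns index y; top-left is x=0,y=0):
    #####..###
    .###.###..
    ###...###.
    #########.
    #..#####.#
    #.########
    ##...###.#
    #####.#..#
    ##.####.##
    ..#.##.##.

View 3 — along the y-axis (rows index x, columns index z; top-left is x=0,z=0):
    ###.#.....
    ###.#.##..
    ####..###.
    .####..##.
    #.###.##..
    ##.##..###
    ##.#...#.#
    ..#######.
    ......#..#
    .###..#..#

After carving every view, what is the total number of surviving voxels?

before carving: 1000 voxels (10×10×10)
step 1: project along x, AND mask (65/100) → |grid| = 650
step 2: project along z, AND mask (71/100) → |grid| = 466
step 3: project along y, AND mask (55/100) → |grid| = 257

voxel count = 257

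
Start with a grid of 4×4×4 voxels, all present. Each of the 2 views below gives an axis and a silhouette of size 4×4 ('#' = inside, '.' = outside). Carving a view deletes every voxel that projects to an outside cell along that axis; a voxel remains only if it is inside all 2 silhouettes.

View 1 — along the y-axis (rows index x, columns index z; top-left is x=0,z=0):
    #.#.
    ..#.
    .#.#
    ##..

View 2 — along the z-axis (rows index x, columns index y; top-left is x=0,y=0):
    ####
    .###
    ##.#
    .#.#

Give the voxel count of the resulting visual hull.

remaining voxels: 21

full grid |V| = 64
[1] y-view keeps 7 columns → grid now 28
[2] z-view keeps 12 columns → grid now 21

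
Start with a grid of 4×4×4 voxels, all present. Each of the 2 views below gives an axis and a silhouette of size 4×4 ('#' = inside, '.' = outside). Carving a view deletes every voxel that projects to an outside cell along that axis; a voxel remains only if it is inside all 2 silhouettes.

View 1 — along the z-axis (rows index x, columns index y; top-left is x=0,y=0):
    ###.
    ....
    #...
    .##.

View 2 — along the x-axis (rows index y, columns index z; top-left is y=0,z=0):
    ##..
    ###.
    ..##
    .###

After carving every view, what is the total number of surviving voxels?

14 voxels

before carving: 64 voxels (4×4×4)
  1. axis=2 (XY plane), |mask|=6  ⇒  voxels=24
  2. axis=0 (YZ plane), |mask|=10  ⇒  voxels=14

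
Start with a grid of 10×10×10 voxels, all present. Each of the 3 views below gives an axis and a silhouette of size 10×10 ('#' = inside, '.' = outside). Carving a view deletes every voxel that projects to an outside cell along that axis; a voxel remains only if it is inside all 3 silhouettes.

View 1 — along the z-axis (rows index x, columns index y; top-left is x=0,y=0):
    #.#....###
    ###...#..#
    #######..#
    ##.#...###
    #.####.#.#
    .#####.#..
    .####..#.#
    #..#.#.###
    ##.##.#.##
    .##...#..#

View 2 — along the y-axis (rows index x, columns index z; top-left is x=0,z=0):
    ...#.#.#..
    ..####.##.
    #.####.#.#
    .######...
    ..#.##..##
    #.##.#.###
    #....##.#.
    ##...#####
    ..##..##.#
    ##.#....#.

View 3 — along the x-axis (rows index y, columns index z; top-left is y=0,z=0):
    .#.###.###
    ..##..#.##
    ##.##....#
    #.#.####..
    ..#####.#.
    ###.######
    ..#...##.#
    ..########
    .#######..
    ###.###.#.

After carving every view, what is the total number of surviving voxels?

full grid |V| = 1000
step 1: project along z, AND mask (60/100) → |grid| = 600
step 2: project along y, AND mask (54/100) → |grid| = 331
step 3: project along x, AND mask (64/100) → |grid| = 219

|visual hull| = 219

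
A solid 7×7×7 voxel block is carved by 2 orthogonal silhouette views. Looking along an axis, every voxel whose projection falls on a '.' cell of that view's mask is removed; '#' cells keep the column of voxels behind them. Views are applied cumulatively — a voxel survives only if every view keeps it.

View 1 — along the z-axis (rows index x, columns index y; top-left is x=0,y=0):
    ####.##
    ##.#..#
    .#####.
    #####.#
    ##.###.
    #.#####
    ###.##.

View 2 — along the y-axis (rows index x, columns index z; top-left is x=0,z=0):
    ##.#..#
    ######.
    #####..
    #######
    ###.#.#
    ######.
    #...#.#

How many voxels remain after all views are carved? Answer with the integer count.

remaining voxels: 191

full grid |V| = 343
V1 z: intersect with XY mask (37 set) -- 259 left
V2 y: intersect with XZ mask (36 set) -- 191 left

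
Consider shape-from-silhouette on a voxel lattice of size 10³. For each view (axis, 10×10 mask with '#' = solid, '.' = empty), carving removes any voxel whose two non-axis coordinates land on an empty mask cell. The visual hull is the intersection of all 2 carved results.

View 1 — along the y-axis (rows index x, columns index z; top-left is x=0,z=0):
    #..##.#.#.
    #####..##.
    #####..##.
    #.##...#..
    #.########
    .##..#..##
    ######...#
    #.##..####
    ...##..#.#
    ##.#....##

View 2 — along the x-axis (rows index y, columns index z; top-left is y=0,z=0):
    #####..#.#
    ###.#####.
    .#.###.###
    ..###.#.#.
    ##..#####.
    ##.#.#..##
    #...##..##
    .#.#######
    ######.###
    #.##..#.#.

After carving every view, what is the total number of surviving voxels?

408 voxels

start: 10×10×10 = 1000 voxels
step 1: project along y, AND mask (60/100) → |grid| = 600
step 2: project along x, AND mask (67/100) → |grid| = 408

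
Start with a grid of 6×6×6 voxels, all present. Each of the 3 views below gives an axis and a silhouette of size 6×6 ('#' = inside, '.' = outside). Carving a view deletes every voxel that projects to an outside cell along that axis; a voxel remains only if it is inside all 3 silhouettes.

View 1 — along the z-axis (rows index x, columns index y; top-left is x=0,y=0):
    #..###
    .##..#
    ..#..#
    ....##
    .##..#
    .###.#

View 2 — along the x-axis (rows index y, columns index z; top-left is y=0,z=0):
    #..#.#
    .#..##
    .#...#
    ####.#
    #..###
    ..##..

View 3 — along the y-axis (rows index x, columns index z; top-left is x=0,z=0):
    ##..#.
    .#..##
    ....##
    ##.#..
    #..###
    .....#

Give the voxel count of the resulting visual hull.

initial block: 6^3 = 216
V1 z: intersect with XY mask (18 set) -- 108 left
V2 x: intersect with YZ mask (19 set) -- 50 left
V3 y: intersect with XZ mask (16 set) -- 21 left

remaining voxels: 21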